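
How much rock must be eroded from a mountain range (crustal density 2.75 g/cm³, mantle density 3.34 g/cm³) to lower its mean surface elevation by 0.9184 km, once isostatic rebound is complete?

5.2 km

Net drop Δ = e − u = e − e ρ_c/ρ_m = e (ρ_m − ρ_c)/ρ_m.
e = Δ ρ_m/(ρ_m − ρ_c) = 0.9184 km × 3.34/0.59 = 5.2 km.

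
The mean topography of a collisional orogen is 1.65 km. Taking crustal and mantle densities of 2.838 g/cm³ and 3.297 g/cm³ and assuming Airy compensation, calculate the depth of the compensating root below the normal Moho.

10.2 km

Balancing pressure at the compensation depth: the weight of the topography is balanced by the buoyancy of the root, ρ_c h = (ρ_m − ρ_c) r.
r = h · ρ_c / (ρ_m − ρ_c) = 1.65 km × 2.838 / (3.297 − 2.838) = 10.2 km.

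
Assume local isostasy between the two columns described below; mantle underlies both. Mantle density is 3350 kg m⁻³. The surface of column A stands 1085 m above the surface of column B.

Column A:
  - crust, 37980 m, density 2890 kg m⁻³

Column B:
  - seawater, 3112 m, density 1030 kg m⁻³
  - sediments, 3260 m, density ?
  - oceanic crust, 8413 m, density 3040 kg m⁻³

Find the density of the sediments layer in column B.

Take the compensation level at the base of the deeper column (depth z_c below the surface of column A) and equate Σ ρ_i t_i down to z_c; mantle fills any gap and the z_c terms cancel.
Column A: 37980×2890 + (z_c − 37980)×3350
Column B: 1085×0 + 3112×1030 + 3260×ρ + 8413×3040 + (z_c − 1085 − 14785)×3350
The z_c×3350 term appears on both sides and cancels. Collect the known terms of each column as K = Σ(ρt)_known − 3350 × (depth of known layers): K_A = 109762200 − 3350×37980 = −17470800; K_B = 28780880 − 3350×(1085 + 14785) = −24383620.
Balance: K_A = K_B + 3260×ρ, so ρ = (K_A − K_B)/3260 = 6912820/3260 = 2120 kg m⁻³.

2120 kg m⁻³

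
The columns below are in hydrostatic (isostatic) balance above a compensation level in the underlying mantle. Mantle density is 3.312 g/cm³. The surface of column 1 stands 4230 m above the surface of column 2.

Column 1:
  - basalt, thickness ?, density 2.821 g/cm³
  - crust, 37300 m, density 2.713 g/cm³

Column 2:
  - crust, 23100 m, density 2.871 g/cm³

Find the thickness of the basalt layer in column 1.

Take the compensation level at the base of the deeper column (depth z_c below the surface of column 1) and equate Σ ρ_i t_i down to z_c; mantle fills any gap and the z_c terms cancel.
Column 1: x×2.821 + 37300×2.713 + (z_c − 37300 − x)×3.312
Column 2: 4230×0 + 23100×2.871 + (z_c − 4230 − 23100)×3.312
The z_c×3.312 term appears on both sides and cancels. Collect the known terms of each column as K = Σ(ρt)_known − 3.312 × (depth of known layers): K_1 = 101194.9 − 3.312×37300 = −22342.7; K_2 = 66320.1 − 3.312×(4230 + 23100) = −24196.86.
Balance: K_1 − x×(3.312 − 2.821) = K_2, so x = (K_1 − K_2)/(3.312 − 2.821) = 1854.16/0.491 = 3780 m.

3780 m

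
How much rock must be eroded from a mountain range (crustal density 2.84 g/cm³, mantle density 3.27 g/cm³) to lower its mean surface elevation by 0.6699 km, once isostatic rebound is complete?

5.09 km

Net drop Δ = e − u = e − e ρ_c/ρ_m = e (ρ_m − ρ_c)/ρ_m.
e = Δ ρ_m/(ρ_m − ρ_c) = 0.6699 km × 3.27/0.43 = 5.09 km.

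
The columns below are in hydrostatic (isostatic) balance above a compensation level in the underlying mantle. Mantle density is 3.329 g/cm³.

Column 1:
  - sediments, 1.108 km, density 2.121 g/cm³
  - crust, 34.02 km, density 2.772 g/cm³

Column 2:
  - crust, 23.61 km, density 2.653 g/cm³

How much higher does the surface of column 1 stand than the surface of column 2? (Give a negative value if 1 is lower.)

For any compensation level in the mantle, the mantle terms cancel and isostasy reduces to e = (Σt_1 − Σt_2) − (Σ(ρt)_1 − Σ(ρt)_2) / ρ_m.
Σt_1 = 35.128 km; Σt_2 = 23.61 km; Σ(ρt)_1 = 96.653508; Σ(ρt)_2 = 62.63733 (in km·g/cm³).
e = (35.128 − 23.61) − (96.653508 − 62.63733) / 3.329 = 1.3 km.

1.3 km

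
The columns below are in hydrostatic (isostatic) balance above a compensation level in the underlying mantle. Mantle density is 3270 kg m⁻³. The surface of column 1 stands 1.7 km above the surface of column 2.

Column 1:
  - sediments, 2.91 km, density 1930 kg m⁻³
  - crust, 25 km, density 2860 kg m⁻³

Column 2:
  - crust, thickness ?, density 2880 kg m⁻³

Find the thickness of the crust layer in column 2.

22 km

Take the compensation level at the base of the deeper column (depth z_c below the surface of column 1) and equate Σ ρ_i t_i down to z_c; mantle fills any gap and the z_c terms cancel.
Column 1: 2.91×1930 + 25×2860 + (z_c − 27.91)×3270
Column 2: 1.7×0 + x×2880 + (z_c − 1.7 − 0 − x)×3270
The z_c×3270 term appears on both sides and cancels. Collect the known terms of each column as K = Σ(ρt)_known − 3270 × (depth of known layers): K_1 = 77116.3 − 3270×27.91 = −14149.4; K_2 = 0 − 3270×(1.7 + 0) = −5559.
Balance: K_1 = K_2 − x×(3270 − 2880), so x = (K_2 − K_1)/(3270 − 2880) = 8590.4/390 = 22 km.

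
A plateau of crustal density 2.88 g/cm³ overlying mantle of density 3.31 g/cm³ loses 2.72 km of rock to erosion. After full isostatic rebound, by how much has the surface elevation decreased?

0.353 km

Rebound u = e ρ_c/ρ_m = 2.72 km × 2.88/3.31 = 2.367 km.
Net surface drop = e − u = 2.72 km − 2.367 km = e (ρ_m − ρ_c)/ρ_m = 0.353 km.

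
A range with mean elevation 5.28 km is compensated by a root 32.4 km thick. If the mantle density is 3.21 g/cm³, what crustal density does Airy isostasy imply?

2.76 g/cm³

ρ_c h = (ρ_m − ρ_c) r → ρ_c (h + r) = ρ_m r → ρ_c = ρ_m r / (h + r).
ρ_c = 3.21 × 32.4 km / (5.28 km + 32.4 km) = 2.76 g/cm³.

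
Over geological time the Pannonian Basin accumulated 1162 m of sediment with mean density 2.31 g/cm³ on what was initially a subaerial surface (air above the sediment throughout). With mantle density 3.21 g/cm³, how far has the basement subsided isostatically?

836 m

Subaerial load: s = t ρ_sed / ρ_m = 1162 m × 2.31/3.21 = 836 m.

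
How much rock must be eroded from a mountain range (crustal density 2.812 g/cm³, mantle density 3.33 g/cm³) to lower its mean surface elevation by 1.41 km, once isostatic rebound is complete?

9.06 km

Net drop Δ = e − u = e − e ρ_c/ρ_m = e (ρ_m − ρ_c)/ρ_m.
e = Δ ρ_m/(ρ_m − ρ_c) = 1.41 km × 3.33/0.518 = 9.06 km.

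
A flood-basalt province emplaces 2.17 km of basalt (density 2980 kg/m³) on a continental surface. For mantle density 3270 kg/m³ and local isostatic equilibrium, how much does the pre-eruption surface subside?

Subaerial loading: s = t ρ_load / ρ_m.
s = 2.17 km × 2980/3270 = 1.98 km.

1.98 km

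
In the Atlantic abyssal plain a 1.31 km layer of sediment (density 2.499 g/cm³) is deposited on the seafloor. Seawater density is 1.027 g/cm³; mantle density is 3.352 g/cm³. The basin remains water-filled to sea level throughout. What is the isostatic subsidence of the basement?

0.829 km

Submarine loading: the sediment displaces seawater, and the subsidence is in turn flooded, so s (ρ_m − ρ_w) = t (ρ_sed − ρ_w).
s = 1.31 km × (2.499 − 1.027) / (3.352 − 1.027) = 0.829 km.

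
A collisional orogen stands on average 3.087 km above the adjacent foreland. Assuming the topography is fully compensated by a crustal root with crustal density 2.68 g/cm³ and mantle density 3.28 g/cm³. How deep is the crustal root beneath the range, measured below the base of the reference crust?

In Airy isostatic equilibrium: the weight of the topography is balanced by the buoyancy of the root, ρ_c h = (ρ_m − ρ_c) r.
r = h · ρ_c / (ρ_m − ρ_c) = 3.087 km × 2.68 / (3.28 − 2.68) = 13.8 km.

13.8 km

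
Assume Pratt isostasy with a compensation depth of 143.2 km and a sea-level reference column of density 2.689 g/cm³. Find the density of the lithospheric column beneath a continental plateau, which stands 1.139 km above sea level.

2.67 g/cm³

Pratt balance: ρ_ref D = ρ (D + h).
ρ = ρ_ref D/(D + h) = 2.689 × 143.2 km/(143.2 km + 1.139 km) = 2.67 g/cm³.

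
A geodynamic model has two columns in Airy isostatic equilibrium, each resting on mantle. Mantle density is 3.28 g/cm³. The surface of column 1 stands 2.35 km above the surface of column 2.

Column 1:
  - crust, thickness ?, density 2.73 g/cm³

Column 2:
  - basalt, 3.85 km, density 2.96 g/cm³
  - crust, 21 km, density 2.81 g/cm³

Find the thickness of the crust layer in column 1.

Take the compensation level at the base of the deeper column (depth z_c below the surface of column 1) and equate Σ ρ_i t_i down to z_c; mantle fills any gap and the z_c terms cancel.
Column 1: x×2.73 + (z_c − 0 − x)×3.28
Column 2: 2.35×0 + 3.85×2.96 + 21×2.81 + (z_c − 2.35 − 24.85)×3.28
The z_c×3.28 term appears on both sides and cancels. Collect the known terms of each column as K = Σ(ρt)_known − 3.28 × (depth of known layers): K_1 = 0 − 3.28×0 = 0; K_2 = 70.406 − 3.28×(2.35 + 24.85) = −18.81.
Balance: K_1 − x×(3.28 − 2.73) = K_2, so x = (K_1 − K_2)/(3.28 − 2.73) = 18.81/0.55 = 34.2 km.

34.2 km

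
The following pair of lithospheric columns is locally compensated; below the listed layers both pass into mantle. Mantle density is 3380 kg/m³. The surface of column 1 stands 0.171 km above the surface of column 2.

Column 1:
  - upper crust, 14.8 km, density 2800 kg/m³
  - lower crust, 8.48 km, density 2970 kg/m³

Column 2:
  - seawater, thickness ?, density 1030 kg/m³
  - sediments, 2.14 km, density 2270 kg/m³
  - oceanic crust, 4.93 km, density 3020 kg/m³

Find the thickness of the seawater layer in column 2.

Take the compensation level at the base of the deeper column (depth z_c below the surface of column 1) and equate Σ ρ_i t_i down to z_c; mantle fills any gap and the z_c terms cancel.
Column 1: 14.8×2800 + 8.48×2970 + (z_c − 23.28)×3380
Column 2: 0.171×0 + x×1030 + 2.14×2270 + 4.93×3020 + (z_c − 0.171 − 7.07 − x)×3380
The z_c×3380 term appears on both sides and cancels. Collect the known terms of each column as K = Σ(ρt)_known − 3380 × (depth of known layers): K_1 = 66625.6 − 3380×23.28 = −12060.8; K_2 = 19746.4 − 3380×(0.171 + 7.07) = −4728.18.
Balance: K_1 = K_2 − x×(3380 − 1030), so x = (K_2 − K_1)/(3380 − 1030) = 7332.62/2350 = 3.12 km.

3.12 km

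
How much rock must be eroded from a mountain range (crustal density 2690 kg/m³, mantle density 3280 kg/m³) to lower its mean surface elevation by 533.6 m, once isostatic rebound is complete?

Net drop Δ = e − u = e − e ρ_c/ρ_m = e (ρ_m − ρ_c)/ρ_m.
e = Δ ρ_m/(ρ_m − ρ_c) = 533.6 m × 3280/590 = 2970 m.

2970 m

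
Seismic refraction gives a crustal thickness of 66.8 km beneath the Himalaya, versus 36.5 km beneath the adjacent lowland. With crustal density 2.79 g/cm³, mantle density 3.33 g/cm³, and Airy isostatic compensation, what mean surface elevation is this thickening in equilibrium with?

Excess crust Δ = 66.8 km − 36.5 km = 30.3 km, split between elevation h and root r with h + r = Δ.
Airy balance ρ_c h = (ρ_m − ρ_c) r gives r = h ρ_c/(ρ_m − ρ_c), so h (1 + ρ_c/(ρ_m − ρ_c)) = Δ, i.e. h = Δ (ρ_m − ρ_c)/ρ_m.
h = 30.3 km × 0.54/3.33 = 4.91 km.

4.91 km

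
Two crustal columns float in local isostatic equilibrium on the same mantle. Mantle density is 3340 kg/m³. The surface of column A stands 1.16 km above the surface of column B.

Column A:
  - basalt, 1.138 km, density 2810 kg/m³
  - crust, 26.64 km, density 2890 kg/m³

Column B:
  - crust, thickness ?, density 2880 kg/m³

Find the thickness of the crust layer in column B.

18.9 km

Take the compensation level at the base of the deeper column (depth z_c below the surface of column A) and equate Σ ρ_i t_i down to z_c; mantle fills any gap and the z_c terms cancel.
Column A: 1.138×2810 + 26.64×2890 + (z_c − 27.778)×3340
Column B: 1.16×0 + x×2880 + (z_c − 1.16 − 0 − x)×3340
The z_c×3340 term appears on both sides and cancels. Collect the known terms of each column as K = Σ(ρt)_known − 3340 × (depth of known layers): K_A = 80187.38 − 3340×27.778 = −12591.14; K_B = 0 − 3340×(1.16 + 0) = −3874.4.
Balance: K_A = K_B − x×(3340 − 2880), so x = (K_B − K_A)/(3340 − 2880) = 8716.74/460 = 18.9 km.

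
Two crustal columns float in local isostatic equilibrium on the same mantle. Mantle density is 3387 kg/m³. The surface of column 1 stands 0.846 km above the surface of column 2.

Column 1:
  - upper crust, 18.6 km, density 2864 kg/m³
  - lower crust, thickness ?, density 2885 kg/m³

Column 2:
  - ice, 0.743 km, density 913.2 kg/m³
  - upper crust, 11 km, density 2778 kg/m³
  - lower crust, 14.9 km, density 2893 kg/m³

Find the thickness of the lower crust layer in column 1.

18 km

Take the compensation level at the base of the deeper column (depth z_c below the surface of column 1) and equate Σ ρ_i t_i down to z_c; mantle fills any gap and the z_c terms cancel.
Column 1: 18.6×2864 + x×2885 + (z_c − 18.6 − x)×3387
Column 2: 0.846×0 + 0.743×913.2 + 11×2778 + 14.9×2893 + (z_c − 0.846 − 26.643)×3387
The z_c×3387 term appears on both sides and cancels. Collect the known terms of each column as K = Σ(ρt)_known − 3387 × (depth of known layers): K_1 = 53270.4 − 3387×18.6 = −9727.8; K_2 = 74342.2076 − 3387×(0.846 + 26.643) = −18763.0354.
Balance: K_1 − x×(3387 − 2885) = K_2, so x = (K_1 − K_2)/(3387 − 2885) = 9035.24/502 = 18 km.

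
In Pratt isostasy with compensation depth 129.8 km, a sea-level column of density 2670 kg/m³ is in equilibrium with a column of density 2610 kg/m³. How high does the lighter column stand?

ρ_ref D = ρ (D + h) → h = D (ρ_ref − ρ)/ρ.
h = 129.8 km × (2670 − 2610)/2610 = 2.98 km.

2.98 km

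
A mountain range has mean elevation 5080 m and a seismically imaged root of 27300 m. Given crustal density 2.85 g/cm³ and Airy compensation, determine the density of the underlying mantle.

Airy balance: ρ_c h = (ρ_m − ρ_c) r → ρ_m = ρ_c (1 + h/r).
ρ_m = 2.85 × (1 + 5080 m/27300 m) = 3.38 g/cm³.

3.38 g/cm³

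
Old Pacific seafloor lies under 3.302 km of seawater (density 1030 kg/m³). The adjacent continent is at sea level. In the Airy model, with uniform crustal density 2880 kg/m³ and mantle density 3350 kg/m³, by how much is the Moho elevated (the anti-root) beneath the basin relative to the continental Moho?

13 km

Equating mass per unit area of the two columns: replacing crust with seawater at the top is compensated by replacing crust with mantle at the base: d (ρ_c − ρ_w) = a (ρ_m − ρ_c).
a = d (ρ_c − ρ_w)/(ρ_m − ρ_c) = 3.302 km × 1850/470 = 13 km.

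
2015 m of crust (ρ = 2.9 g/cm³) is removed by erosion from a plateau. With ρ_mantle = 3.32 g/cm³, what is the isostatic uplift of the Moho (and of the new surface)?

Unloading: uplift u = e ρ_c/ρ_m = 2015 m × 2.9/3.32 = 1760 m.

1760 m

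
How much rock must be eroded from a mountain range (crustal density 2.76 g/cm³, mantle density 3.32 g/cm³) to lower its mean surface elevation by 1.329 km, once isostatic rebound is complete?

Net drop Δ = e − u = e − e ρ_c/ρ_m = e (ρ_m − ρ_c)/ρ_m.
e = Δ ρ_m/(ρ_m − ρ_c) = 1.329 km × 3.32/0.56 = 7.88 km.

7.88 km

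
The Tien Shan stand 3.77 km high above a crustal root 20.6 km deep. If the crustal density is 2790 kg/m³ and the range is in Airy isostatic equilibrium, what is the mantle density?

Airy balance: ρ_c h = (ρ_m − ρ_c) r → ρ_m = ρ_c (1 + h/r).
ρ_m = 2790 × (1 + 3.77 km/20.6 km) = 3300 kg/m³.

3300 kg/m³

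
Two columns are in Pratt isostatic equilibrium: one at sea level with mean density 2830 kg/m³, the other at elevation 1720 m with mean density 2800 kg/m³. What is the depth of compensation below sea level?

161000 m

ρ_ref D = ρ (D + h) → D (ρ_ref − ρ) = ρ h.
D = ρ h/(ρ_ref − ρ) = 2800 × 1720 m/(2830 − 2800) = 161000 m.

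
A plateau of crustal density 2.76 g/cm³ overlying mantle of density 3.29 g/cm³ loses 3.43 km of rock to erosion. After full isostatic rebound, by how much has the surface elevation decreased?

0.553 km

Rebound u = e ρ_c/ρ_m = 3.43 km × 2.76/3.29 = 2.877 km.
Net surface drop = e − u = 3.43 km − 2.877 km = e (ρ_m − ρ_c)/ρ_m = 0.553 km.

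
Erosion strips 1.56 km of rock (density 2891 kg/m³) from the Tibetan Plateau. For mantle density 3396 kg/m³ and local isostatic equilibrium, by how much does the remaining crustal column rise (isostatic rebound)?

Unloading: uplift u = e ρ_c/ρ_m = 1.56 km × 2891/3396 = 1.33 km.

1.33 km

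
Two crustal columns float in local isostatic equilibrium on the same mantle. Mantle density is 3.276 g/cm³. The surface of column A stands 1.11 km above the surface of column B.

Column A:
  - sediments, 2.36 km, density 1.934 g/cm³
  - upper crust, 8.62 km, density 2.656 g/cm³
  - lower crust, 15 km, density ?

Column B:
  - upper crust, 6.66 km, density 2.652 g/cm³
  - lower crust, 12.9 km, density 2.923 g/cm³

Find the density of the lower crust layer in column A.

Take the compensation level at the base of the deeper column (depth z_c below the surface of column A) and equate Σ ρ_i t_i down to z_c; mantle fills any gap and the z_c terms cancel.
Column A: 2.36×1.934 + 8.62×2.656 + 15×ρ + (z_c − 25.98)×3.276
Column B: 1.11×0 + 6.66×2.652 + 12.9×2.923 + (z_c − 1.11 − 19.56)×3.276
The z_c×3.276 term appears on both sides and cancels. Collect the known terms of each column as K = Σ(ρt)_known − 3.276 × (depth of known layers): K_A = 27.45896 − 3.276×25.98 = −57.65152; K_B = 55.36902 − 3.276×(1.11 + 19.56) = −12.3459.
Balance: K_A + 15×ρ = K_B, so ρ = (K_B − K_A)/15 = 45.3056/15 = 3.02 g/cm³.

3.02 g/cm³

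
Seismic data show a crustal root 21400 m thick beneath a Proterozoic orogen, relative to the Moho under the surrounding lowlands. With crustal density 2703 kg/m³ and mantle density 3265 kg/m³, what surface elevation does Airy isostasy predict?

Isostatic balance requires: ρ_c h = (ρ_m − ρ_c) r.
h = r (ρ_m − ρ_c) / ρ_c = 21400 m × (3265 − 2703) / 2703 = 4450 m.

4450 m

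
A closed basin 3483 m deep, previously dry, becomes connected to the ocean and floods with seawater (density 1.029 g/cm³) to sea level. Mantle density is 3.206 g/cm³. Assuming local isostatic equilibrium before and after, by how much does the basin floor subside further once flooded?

After flooding the water column is d + s deep. Its weight must equal the weight of mantle displaced by the extra subsidence s: (d + s) ρ_w = s ρ_m.
s = d ρ_w / (ρ_m − ρ_w) = 3483 m × 1.029/(3.206 − 1.029) = 1650 m.

1650 m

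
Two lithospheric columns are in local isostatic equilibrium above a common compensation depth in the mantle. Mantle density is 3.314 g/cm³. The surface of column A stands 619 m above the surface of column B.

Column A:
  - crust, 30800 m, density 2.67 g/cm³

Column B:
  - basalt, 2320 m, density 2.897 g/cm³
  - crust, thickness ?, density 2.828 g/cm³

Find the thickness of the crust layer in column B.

34600 m

Take the compensation level at the base of the deeper column (depth z_c below the surface of column A) and equate Σ ρ_i t_i down to z_c; mantle fills any gap and the z_c terms cancel.
Column A: 30800×2.67 + (z_c − 30800)×3.314
Column B: 619×0 + 2320×2.897 + x×2.828 + (z_c − 619 − 2320 − x)×3.314
The z_c×3.314 term appears on both sides and cancels. Collect the known terms of each column as K = Σ(ρt)_known − 3.314 × (depth of known layers): K_A = 82236 − 3.314×30800 = −19835.2; K_B = 6721.04 − 3.314×(619 + 2320) = −3018.806.
Balance: K_A = K_B − x×(3.314 − 2.828), so x = (K_B − K_A)/(3.314 − 2.828) = 16816.4/0.486 = 34600 m.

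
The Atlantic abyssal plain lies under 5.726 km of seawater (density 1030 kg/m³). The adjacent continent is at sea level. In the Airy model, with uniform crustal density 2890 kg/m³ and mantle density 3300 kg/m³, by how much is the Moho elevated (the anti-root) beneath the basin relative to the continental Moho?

26 km

Equating mass per unit area of the two columns: replacing crust with seawater at the top is compensated by replacing crust with mantle at the base: d (ρ_c − ρ_w) = a (ρ_m − ρ_c).
a = d (ρ_c − ρ_w)/(ρ_m − ρ_c) = 5.726 km × 1860/410 = 26 km.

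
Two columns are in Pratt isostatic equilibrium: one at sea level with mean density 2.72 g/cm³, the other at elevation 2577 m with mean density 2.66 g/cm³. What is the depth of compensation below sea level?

ρ_ref D = ρ (D + h) → D (ρ_ref − ρ) = ρ h.
D = ρ h/(ρ_ref − ρ) = 2.66 × 2577 m/(2.72 − 2.66) = 114000 m.

114000 m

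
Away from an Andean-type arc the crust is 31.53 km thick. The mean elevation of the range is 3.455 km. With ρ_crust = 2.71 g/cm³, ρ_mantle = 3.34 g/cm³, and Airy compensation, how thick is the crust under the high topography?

Root depth r = h ρ_c / (ρ_m − ρ_c) = 3.455 km × 2.71 / 0.63 = 14.86 km.
Total thickness = T + h + r = 31.53 km + 3.455 km + 14.86 km = 49.8 km.

49.8 km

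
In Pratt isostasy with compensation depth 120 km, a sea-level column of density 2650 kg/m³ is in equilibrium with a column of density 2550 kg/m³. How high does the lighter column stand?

4.71 km

ρ_ref D = ρ (D + h) → h = D (ρ_ref − ρ)/ρ.
h = 120 km × (2650 − 2550)/2550 = 4.71 km.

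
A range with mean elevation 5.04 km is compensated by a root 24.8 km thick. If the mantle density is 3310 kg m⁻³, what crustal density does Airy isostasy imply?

2750 kg m⁻³

ρ_c h = (ρ_m − ρ_c) r → ρ_c (h + r) = ρ_m r → ρ_c = ρ_m r / (h + r).
ρ_c = 3310 × 24.8 km / (5.04 km + 24.8 km) = 2750 kg m⁻³.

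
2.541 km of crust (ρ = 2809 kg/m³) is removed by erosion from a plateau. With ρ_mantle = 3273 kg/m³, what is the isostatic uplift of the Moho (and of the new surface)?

Unloading: uplift u = e ρ_c/ρ_m = 2.541 km × 2809/3273 = 2.18 km.

2.18 km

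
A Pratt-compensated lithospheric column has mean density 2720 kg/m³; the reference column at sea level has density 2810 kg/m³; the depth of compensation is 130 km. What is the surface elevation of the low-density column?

4.3 km

ρ_ref D = ρ (D + h) → h = D (ρ_ref − ρ)/ρ.
h = 130 km × (2810 − 2720)/2720 = 4.3 km.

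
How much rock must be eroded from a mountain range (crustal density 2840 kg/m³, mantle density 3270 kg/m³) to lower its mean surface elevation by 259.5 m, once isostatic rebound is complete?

Net drop Δ = e − u = e − e ρ_c/ρ_m = e (ρ_m − ρ_c)/ρ_m.
e = Δ ρ_m/(ρ_m − ρ_c) = 259.5 m × 3270/430 = 1970 m.

1970 m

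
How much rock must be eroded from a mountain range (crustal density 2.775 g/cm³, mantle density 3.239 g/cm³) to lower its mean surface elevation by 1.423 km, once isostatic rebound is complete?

9.93 km

Net drop Δ = e − u = e − e ρ_c/ρ_m = e (ρ_m − ρ_c)/ρ_m.
e = Δ ρ_m/(ρ_m − ρ_c) = 1.423 km × 3.239/0.464 = 9.93 km.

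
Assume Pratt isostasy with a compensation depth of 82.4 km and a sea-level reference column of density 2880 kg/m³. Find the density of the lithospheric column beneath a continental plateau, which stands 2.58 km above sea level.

Pratt balance: ρ_ref D = ρ (D + h).
ρ = ρ_ref D/(D + h) = 2880 × 82.4 km/(82.4 km + 2.58 km) = 2790 kg/m³.

2790 kg/m³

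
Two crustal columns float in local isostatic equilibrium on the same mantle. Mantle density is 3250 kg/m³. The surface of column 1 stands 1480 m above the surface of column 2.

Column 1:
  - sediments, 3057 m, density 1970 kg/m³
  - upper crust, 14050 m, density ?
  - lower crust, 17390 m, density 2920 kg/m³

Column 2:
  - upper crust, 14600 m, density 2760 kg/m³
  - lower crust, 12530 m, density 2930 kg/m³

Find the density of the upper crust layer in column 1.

Take the compensation level at the base of the deeper column (depth z_c below the surface of column 1) and equate Σ ρ_i t_i down to z_c; mantle fills any gap and the z_c terms cancel.
Column 1: 3057×1970 + 14050×ρ + 17390×2920 + (z_c − 34497)×3250
Column 2: 1480×0 + 14600×2760 + 12530×2930 + (z_c − 1480 − 27130)×3250
The z_c×3250 term appears on both sides and cancels. Collect the known terms of each column as K = Σ(ρt)_known − 3250 × (depth of known layers): K_1 = 56801090 − 3250×34497 = −55314160; K_2 = 77008900 − 3250×(1480 + 27130) = −15973600.
Balance: K_1 + 14050×ρ = K_2, so ρ = (K_2 − K_1)/14050 = 39340600/14050 = 2800 kg/m³.

2800 kg/m³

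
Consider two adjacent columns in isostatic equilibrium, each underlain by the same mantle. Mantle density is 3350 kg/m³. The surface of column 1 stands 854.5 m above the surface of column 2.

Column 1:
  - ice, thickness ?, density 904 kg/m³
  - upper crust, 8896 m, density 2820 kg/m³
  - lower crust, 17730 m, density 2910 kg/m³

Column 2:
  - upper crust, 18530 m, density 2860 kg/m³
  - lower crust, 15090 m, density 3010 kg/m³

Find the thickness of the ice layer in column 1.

Take the compensation level at the base of the deeper column (depth z_c below the surface of column 1) and equate Σ ρ_i t_i down to z_c; mantle fills any gap and the z_c terms cancel.
Column 1: x×904 + 8896×2820 + 17730×2910 + (z_c − 26626 − x)×3350
Column 2: 854.5×0 + 18530×2860 + 15090×3010 + (z_c − 854.5 − 33620)×3350
The z_c×3350 term appears on both sides and cancels. Collect the known terms of each column as K = Σ(ρt)_known − 3350 × (depth of known layers): K_1 = 76681020 − 3350×26626 = −12516080; K_2 = 98416700 − 3350×(854.5 + 33620) = −17072875.
Balance: K_1 − x×(3350 − 904) = K_2, so x = (K_1 − K_2)/(3350 − 904) = 4556800/2446 = 1860 m.

1860 m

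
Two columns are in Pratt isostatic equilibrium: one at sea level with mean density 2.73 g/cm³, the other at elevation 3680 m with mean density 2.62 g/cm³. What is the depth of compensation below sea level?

ρ_ref D = ρ (D + h) → D (ρ_ref − ρ) = ρ h.
D = ρ h/(ρ_ref − ρ) = 2.62 × 3680 m/(2.73 − 2.62) = 87700 m.

87700 m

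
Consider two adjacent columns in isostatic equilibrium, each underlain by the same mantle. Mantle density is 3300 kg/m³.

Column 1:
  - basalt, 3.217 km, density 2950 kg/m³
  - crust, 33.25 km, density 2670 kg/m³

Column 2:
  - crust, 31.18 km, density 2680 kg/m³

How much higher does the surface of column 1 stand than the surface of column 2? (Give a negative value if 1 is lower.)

0.831 km

For any compensation level in the mantle, the mantle terms cancel and isostasy reduces to e = (Σt_1 − Σt_2) − (Σ(ρt)_1 − Σ(ρt)_2) / ρ_m.
Σt_1 = 36.467 km; Σt_2 = 31.18 km; Σ(ρt)_1 = 98267.65; Σ(ρt)_2 = 83562.4 (in km·kg/m³).
e = (36.467 − 31.18) − (98267.65 − 83562.4) / 3300 = 0.831 km.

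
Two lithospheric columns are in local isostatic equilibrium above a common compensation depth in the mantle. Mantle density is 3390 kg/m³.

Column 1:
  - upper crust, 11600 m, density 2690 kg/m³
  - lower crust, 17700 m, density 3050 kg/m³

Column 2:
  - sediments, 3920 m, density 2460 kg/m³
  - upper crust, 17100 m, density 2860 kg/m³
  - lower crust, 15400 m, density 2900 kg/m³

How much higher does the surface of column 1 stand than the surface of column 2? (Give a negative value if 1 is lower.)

−1800 m

For any compensation level in the mantle, the mantle terms cancel and isostasy reduces to e = (Σt_1 − Σt_2) − (Σ(ρt)_1 − Σ(ρt)_2) / ρ_m.
Σt_1 = 29300 m; Σt_2 = 36420 m; Σ(ρt)_1 = 85189000; Σ(ρt)_2 = 103209200 (in m·kg/m³).
e = (29300 − 36420) − (85189000 − 103209200) / 3390 = −1800 m.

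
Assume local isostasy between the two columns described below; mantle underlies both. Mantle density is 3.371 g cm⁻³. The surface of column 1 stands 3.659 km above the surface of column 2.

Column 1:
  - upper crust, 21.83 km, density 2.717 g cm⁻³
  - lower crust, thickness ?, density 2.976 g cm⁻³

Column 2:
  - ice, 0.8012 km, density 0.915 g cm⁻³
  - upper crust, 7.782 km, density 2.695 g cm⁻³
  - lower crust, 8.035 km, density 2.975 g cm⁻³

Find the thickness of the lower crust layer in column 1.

21.4 km

Take the compensation level at the base of the deeper column (depth z_c below the surface of column 1) and equate Σ ρ_i t_i down to z_c; mantle fills any gap and the z_c terms cancel.
Column 1: 21.83×2.717 + x×2.976 + (z_c − 21.83 − x)×3.371
Column 2: 3.659×0 + 0.8012×0.915 + 7.782×2.695 + 8.035×2.975 + (z_c − 3.659 − 16.6182)×3.371
The z_c×3.371 term appears on both sides and cancels. Collect the known terms of each column as K = Σ(ρt)_known − 3.371 × (depth of known layers): K_1 = 59.31211 − 3.371×21.83 = −14.27682; K_2 = 45.609713 − 3.371×(3.659 + 16.6182) = −22.7447282.
Balance: K_1 − x×(3.371 − 2.976) = K_2, so x = (K_1 − K_2)/(3.371 − 2.976) = 8.46791/0.395 = 21.4 km.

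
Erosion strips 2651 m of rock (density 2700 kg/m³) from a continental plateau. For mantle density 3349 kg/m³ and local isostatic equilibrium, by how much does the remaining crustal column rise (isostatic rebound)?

2140 m

Unloading: uplift u = e ρ_c/ρ_m = 2651 m × 2700/3349 = 2140 m.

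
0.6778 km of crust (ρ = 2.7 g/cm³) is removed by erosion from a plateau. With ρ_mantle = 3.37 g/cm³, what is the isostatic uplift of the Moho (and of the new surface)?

0.543 km

Unloading: uplift u = e ρ_c/ρ_m = 0.6778 km × 2.7/3.37 = 0.543 km.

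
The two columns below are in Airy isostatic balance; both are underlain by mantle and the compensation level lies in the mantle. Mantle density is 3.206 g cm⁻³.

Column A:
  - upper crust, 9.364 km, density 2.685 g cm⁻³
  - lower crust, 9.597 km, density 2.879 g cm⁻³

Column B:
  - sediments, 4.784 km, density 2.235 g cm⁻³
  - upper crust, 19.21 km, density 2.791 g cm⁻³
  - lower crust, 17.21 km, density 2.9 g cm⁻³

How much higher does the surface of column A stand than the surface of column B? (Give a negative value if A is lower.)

−3.08 km

For any compensation level in the mantle, the mantle terms cancel and isostasy reduces to e = (Σt_A − Σt_B) − (Σ(ρt)_A − Σ(ρt)_B) / ρ_m.
Σt_A = 18.961 km; Σt_B = 41.204 km; Σ(ρt)_A = 52.772103; Σ(ρt)_B = 114.21635 (in km·g cm⁻³).
e = (18.961 − 41.204) − (52.772103 − 114.21635) / 3.206 = −3.08 km.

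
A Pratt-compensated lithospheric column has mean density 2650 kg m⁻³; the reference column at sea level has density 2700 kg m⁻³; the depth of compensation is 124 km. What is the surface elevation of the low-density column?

ρ_ref D = ρ (D + h) → h = D (ρ_ref − ρ)/ρ.
h = 124 km × (2700 − 2650)/2650 = 2.34 km.

2.34 km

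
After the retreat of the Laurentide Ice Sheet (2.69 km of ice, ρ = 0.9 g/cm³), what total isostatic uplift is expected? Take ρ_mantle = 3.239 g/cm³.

0.747 km

Removing the load lets mantle flow back in; uplift u satisfies ρ_ice t = ρ_m u.
u = t ρ_ice/ρ_m = 2.69 km × 0.9/3.239 = 0.747 km.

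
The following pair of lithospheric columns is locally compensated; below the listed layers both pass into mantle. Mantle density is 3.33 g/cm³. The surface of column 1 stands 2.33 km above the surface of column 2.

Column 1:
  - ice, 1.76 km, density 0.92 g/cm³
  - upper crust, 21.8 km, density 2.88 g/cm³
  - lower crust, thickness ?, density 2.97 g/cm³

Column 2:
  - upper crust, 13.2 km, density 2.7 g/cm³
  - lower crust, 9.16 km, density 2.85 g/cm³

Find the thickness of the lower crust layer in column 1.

Take the compensation level at the base of the deeper column (depth z_c below the surface of column 1) and equate Σ ρ_i t_i down to z_c; mantle fills any gap and the z_c terms cancel.
Column 1: 1.76×0.92 + 21.8×2.88 + x×2.97 + (z_c − 23.56 − x)×3.33
Column 2: 2.33×0 + 13.2×2.7 + 9.16×2.85 + (z_c − 2.33 − 22.36)×3.33
The z_c×3.33 term appears on both sides and cancels. Collect the known terms of each column as K = Σ(ρt)_known − 3.33 × (depth of known layers): K_1 = 64.4032 − 3.33×23.56 = −14.0516; K_2 = 61.746 − 3.33×(2.33 + 22.36) = −20.4717.
Balance: K_1 − x×(3.33 − 2.97) = K_2, so x = (K_1 − K_2)/(3.33 − 2.97) = 6.4201/0.36 = 17.8 km.

17.8 km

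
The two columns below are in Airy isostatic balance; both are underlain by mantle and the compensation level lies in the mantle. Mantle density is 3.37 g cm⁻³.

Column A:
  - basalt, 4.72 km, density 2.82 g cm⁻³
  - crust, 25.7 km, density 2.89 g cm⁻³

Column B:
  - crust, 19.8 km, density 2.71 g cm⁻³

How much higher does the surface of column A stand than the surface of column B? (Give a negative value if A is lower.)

0.553 km

For any compensation level in the mantle, the mantle terms cancel and isostasy reduces to e = (Σt_A − Σt_B) − (Σ(ρt)_A − Σ(ρt)_B) / ρ_m.
Σt_A = 30.42 km; Σt_B = 19.8 km; Σ(ρt)_A = 87.5834; Σ(ρt)_B = 53.658 (in km·g cm⁻³).
e = (30.42 − 19.8) − (87.5834 − 53.658) / 3.37 = 0.553 km.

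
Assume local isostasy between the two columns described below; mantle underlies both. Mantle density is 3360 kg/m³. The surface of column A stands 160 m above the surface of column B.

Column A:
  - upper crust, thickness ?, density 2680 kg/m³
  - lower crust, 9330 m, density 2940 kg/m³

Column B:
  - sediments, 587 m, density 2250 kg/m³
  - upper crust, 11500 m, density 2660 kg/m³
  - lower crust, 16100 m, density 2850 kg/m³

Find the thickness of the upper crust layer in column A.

19900 m

Take the compensation level at the base of the deeper column (depth z_c below the surface of column A) and equate Σ ρ_i t_i down to z_c; mantle fills any gap and the z_c terms cancel.
Column A: x×2680 + 9330×2940 + (z_c − 9330 − x)×3360
Column B: 160×0 + 587×2250 + 11500×2660 + 16100×2850 + (z_c − 160 − 28187)×3360
The z_c×3360 term appears on both sides and cancels. Collect the known terms of each column as K = Σ(ρt)_known − 3360 × (depth of known layers): K_A = 27430200 − 3360×9330 = −3918600; K_B = 77795750 − 3360×(160 + 28187) = −17450170.
Balance: K_A − x×(3360 − 2680) = K_B, so x = (K_A − K_B)/(3360 − 2680) = 13531600/680 = 19900 m.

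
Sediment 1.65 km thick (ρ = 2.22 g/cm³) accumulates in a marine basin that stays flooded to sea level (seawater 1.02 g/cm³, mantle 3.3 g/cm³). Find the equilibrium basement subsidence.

Submarine loading: the sediment displaces seawater, and the subsidence is in turn flooded, so s (ρ_m − ρ_w) = t (ρ_sed − ρ_w).
s = 1.65 km × (2.22 − 1.02) / (3.3 − 1.02) = 0.868 km.

0.868 km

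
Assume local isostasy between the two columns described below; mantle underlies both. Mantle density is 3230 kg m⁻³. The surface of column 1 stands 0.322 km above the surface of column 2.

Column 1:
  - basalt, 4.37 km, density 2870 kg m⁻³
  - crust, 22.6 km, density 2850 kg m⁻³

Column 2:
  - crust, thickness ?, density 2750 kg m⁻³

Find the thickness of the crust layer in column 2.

19 km

Take the compensation level at the base of the deeper column (depth z_c below the surface of column 1) and equate Σ ρ_i t_i down to z_c; mantle fills any gap and the z_c terms cancel.
Column 1: 4.37×2870 + 22.6×2850 + (z_c − 26.97)×3230
Column 2: 0.322×0 + x×2750 + (z_c − 0.322 − 0 − x)×3230
The z_c×3230 term appears on both sides and cancels. Collect the known terms of each column as K = Σ(ρt)_known − 3230 × (depth of known layers): K_1 = 76951.9 − 3230×26.97 = −10161.2; K_2 = 0 − 3230×(0.322 + 0) = −1040.06.
Balance: K_1 = K_2 − x×(3230 − 2750), so x = (K_2 − K_1)/(3230 − 2750) = 9121.14/480 = 19 km.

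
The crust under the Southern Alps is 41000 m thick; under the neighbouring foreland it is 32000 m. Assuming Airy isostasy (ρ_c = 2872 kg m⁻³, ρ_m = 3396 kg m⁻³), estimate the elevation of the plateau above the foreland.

1390 m

Excess crust Δ = 41000 m − 32000 m = 9000 m, split between elevation h and root r with h + r = Δ.
Airy balance ρ_c h = (ρ_m − ρ_c) r gives r = h ρ_c/(ρ_m − ρ_c), so h (1 + ρ_c/(ρ_m − ρ_c)) = Δ, i.e. h = Δ (ρ_m − ρ_c)/ρ_m.
h = 9000 m × 524/3396 = 1390 m.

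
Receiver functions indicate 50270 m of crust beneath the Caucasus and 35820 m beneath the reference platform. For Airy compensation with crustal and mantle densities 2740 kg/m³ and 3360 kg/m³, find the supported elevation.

2670 m

Excess crust Δ = 50270 m − 35820 m = 14450 m, split between elevation h and root r with h + r = Δ.
Airy balance ρ_c h = (ρ_m − ρ_c) r gives r = h ρ_c/(ρ_m − ρ_c), so h (1 + ρ_c/(ρ_m − ρ_c)) = Δ, i.e. h = Δ (ρ_m − ρ_c)/ρ_m.
h = 14450 m × 620/3360 = 2670 m.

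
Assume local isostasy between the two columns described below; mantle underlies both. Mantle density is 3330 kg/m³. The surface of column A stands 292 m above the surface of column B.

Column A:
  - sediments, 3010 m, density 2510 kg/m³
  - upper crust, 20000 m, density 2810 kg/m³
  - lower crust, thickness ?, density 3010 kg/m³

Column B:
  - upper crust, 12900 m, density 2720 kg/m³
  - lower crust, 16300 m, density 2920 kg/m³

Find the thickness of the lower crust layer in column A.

8300 m

Take the compensation level at the base of the deeper column (depth z_c below the surface of column A) and equate Σ ρ_i t_i down to z_c; mantle fills any gap and the z_c terms cancel.
Column A: 3010×2510 + 20000×2810 + x×3010 + (z_c − 23010 − x)×3330
Column B: 292×0 + 12900×2720 + 16300×2920 + (z_c − 292 − 29200)×3330
The z_c×3330 term appears on both sides and cancels. Collect the known terms of each column as K = Σ(ρt)_known − 3330 × (depth of known layers): K_A = 63755100 − 3330×23010 = −12868200; K_B = 82684000 − 3330×(292 + 29200) = −15524360.
Balance: K_A − x×(3330 − 3010) = K_B, so x = (K_A − K_B)/(3330 − 3010) = 2656160/320 = 8300 m.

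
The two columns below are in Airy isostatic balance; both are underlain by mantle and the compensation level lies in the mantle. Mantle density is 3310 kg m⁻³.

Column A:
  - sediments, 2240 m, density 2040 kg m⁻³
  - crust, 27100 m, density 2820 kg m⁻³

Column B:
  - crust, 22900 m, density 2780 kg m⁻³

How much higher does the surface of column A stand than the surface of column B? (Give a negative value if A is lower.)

1200 m

For any compensation level in the mantle, the mantle terms cancel and isostasy reduces to e = (Σt_A − Σt_B) − (Σ(ρt)_A − Σ(ρt)_B) / ρ_m.
Σt_A = 29340 m; Σt_B = 22900 m; Σ(ρt)_A = 80991600; Σ(ρt)_B = 63662000 (in m·kg m⁻³).
e = (29340 − 22900) − (80991600 − 63662000) / 3310 = 1200 m.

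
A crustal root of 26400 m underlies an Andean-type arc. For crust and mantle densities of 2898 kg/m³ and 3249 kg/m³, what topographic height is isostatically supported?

3200 m

In Airy isostatic equilibrium: ρ_c h = (ρ_m − ρ_c) r.
h = r (ρ_m − ρ_c) / ρ_c = 26400 m × (3249 − 2898) / 2898 = 3200 m.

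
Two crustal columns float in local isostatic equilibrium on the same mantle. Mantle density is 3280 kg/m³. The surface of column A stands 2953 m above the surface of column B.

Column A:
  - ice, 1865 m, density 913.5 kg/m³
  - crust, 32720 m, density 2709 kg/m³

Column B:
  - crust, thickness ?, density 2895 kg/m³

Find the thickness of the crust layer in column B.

Take the compensation level at the base of the deeper column (depth z_c below the surface of column A) and equate Σ ρ_i t_i down to z_c; mantle fills any gap and the z_c terms cancel.
Column A: 1865×913.5 + 32720×2709 + (z_c − 34585)×3280
Column B: 2953×0 + x×2895 + (z_c − 2953 − 0 − x)×3280
The z_c×3280 term appears on both sides and cancels. Collect the known terms of each column as K = Σ(ρt)_known − 3280 × (depth of known layers): K_A = 90342157.5 − 3280×34585 = −23096642.5; K_B = 0 − 3280×(2953 + 0) = −9685840.
Balance: K_A = K_B − x×(3280 − 2895), so x = (K_B − K_A)/(3280 − 2895) = 13410800/385 = 34800 m.

34800 m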